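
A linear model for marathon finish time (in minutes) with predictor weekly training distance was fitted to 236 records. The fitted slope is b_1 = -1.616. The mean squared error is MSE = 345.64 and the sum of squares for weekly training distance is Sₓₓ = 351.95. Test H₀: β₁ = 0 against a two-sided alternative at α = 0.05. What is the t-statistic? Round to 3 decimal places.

SE(b_1) = √(MSE/Sₓₓ) = √(345.64/351.95) = 0.990995.
t = -1.616 / 0.990995 = -1.631.
df = n − 2 = 234.
Two-sided p ≈ 0.1043, which is ≥ 0.05, so fail to reject H₀.
The data do not give significant evidence of an association between weekly training distance and marathon finish time.

t = -1.631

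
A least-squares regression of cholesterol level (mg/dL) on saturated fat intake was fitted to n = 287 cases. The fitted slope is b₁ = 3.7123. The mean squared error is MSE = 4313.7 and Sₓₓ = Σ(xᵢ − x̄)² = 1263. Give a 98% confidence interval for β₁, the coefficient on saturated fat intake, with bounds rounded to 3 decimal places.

(-0.611, 8.036)

SE(b₁) = √(MSE/Sₓₓ) = √(4313.7/1263) = 1.84809.
df = n − 2 = 285.
t* = t_{0.01, 285} = 2.339503.
Margin = t* × SE = 2.339503 × 1.84809 = 4.32361.
CI: 3.7123 ± 4.32361 → (-0.611, 8.036).
With 98% confidence, each one-unit increase in saturated fat intake is associated with a change of between -0.611 and 8.036 mg/dL in cholesterol level.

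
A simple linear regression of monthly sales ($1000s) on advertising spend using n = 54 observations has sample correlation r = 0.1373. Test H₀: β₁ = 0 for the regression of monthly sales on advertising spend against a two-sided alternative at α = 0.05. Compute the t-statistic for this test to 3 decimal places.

t = r·√(n − 2)/√(1 − r²) = 0.1373·√52/√0.981149 = 1.000.
df = n − 2 = 52.
Two-sided p ≈ 0.3222, which is ≥ 0.05, so fail to reject H₀.
The data do not give significant evidence of a linear association between advertising spend and monthly sales.

t = 1.000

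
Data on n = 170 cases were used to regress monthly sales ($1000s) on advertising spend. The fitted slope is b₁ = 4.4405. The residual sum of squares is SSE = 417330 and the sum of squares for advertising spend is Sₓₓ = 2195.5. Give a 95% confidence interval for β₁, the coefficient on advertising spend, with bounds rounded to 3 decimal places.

MSE = SSE/(n − 2) = 417330/168 = 2484.11.
SE(b₁) = √(MSE/Sₓₓ) = √(2484.11/2195.5) = 1.0637.
df = n − 2 = 168.
t* = t_{0.025, 168} = 1.974185.
Margin = t* × SE = 1.974185 × 1.0637 = 2.09994.
CI: 4.4405 ± 2.09994 → (2.341, 6.540).
With 95% confidence, each one-unit increase in advertising spend is associated with a change of between 2.341 and 6.540 $1000s in monthly sales.

(2.341, 6.540)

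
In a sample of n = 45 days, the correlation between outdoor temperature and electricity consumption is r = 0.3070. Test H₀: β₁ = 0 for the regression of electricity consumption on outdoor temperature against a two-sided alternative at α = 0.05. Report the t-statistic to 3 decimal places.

t = 2.115

t = r·√(n − 2)/√(1 − r²) = 0.3070·√43/√0.905751 = 2.115.
df = n − 2 = 43.
Two-sided p ≈ 0.0402, which is < 0.05, so reject H₀.
There is evidence of a linear association between outdoor temperature and electricity consumption.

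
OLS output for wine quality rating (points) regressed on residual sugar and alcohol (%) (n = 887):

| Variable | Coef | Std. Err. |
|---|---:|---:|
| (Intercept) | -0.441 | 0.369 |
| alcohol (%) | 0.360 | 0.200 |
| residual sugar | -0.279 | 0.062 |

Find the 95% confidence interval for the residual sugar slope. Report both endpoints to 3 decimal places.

Read off: b = -0.279, SE = 0.062 for residual sugar.
df = n − k − 1 = 887 − 2 − 1 = 884.
t* = t_{0.025, 884} = 1.962651.
Margin = t* × SE = 1.962651 × 0.062 = 0.12168.
CI: -0.279 ± 0.12168 → (-0.401, -0.157).

(-0.401, -0.157)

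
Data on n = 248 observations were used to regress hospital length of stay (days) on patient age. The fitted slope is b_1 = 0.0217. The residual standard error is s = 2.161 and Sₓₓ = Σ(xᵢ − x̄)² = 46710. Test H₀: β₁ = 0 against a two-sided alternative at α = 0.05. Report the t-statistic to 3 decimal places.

SE(b_1) = s/√Sₓₓ = 2.161/√46710 = 0.00999884.
t = 0.0217 / 0.00999884 = 2.170.
df = n − 2 = 246.
Two-sided p ≈ 0.0309, which is < 0.05, so reject H₀.
There is evidence that patient age is associated with hospital length of stay.

t = 2.170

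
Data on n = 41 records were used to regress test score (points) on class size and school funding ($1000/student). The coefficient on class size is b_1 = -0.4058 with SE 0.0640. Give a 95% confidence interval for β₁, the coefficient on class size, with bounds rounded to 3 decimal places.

(-0.535, -0.276)

df = n − k − 1 = 41 − 2 − 1 = 38.
t* = t_{0.025, 38} = 2.024394.
Margin = t* × SE = 2.024394 × 0.0640 = 0.12956.
CI: -0.4058 ± 0.12956 → (-0.535, -0.276).
With 95% confidence, each one-unit increase in class size is associated with a change of between -0.535 and -0.276 points in test score, holding the other predictors fixed.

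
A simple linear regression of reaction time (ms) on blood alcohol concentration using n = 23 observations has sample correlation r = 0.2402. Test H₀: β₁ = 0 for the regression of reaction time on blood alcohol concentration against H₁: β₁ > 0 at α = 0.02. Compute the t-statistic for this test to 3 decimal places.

t = 1.134

t = r·√(n − 2)/√(1 − r²) = 0.2402·√21/√0.942304 = 1.134.
df = n − 2 = 21.
One-sided p ≈ 0.1348, which is ≥ 0.02, so fail to reject H₀.
The data do not give significant evidence of a linear association between blood alcohol concentration and reaction time.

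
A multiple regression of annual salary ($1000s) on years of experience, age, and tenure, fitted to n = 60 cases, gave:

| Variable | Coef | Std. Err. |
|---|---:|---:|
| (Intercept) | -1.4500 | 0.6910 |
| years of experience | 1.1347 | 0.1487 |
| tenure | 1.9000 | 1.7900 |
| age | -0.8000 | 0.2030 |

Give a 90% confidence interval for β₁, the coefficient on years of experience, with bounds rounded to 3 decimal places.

Read off: b = 1.1347, SE = 0.1487 for years of experience.
df = n − k − 1 = 60 − 3 − 1 = 56.
t* = t_{0.05, 56} = 1.672522.
Margin = t* × SE = 1.672522 × 0.1487 = 0.24870.
CI: 1.1347 ± 0.24870 → (0.886, 1.383).

(0.886, 1.383)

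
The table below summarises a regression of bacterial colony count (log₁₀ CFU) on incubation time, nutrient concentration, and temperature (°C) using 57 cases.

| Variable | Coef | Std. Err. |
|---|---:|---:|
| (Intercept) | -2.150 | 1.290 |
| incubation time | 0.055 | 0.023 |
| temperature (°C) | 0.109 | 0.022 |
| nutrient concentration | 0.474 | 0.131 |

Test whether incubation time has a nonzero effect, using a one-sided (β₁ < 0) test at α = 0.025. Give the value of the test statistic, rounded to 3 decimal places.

t = 2.391

Read off: b = 0.055, SE = 0.023 for incubation time.
H₀: β₁ = 0 vs H₁: β₁ < 0.
t = 0.055 / 0.023 = 2.391.
df = n − k − 1 = 57 − 3 − 1 = 53.
One-sided p ≈ 0.9898, which is ≥ 0.025, so fail to reject H₀.
The data do not give significant evidence that the true slope on incubation time is negative, holding the other predictors fixed.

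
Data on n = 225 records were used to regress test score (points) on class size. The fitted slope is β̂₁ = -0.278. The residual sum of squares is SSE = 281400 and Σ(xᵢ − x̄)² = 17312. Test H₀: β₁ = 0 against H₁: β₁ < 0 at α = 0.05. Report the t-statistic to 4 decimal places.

t = -1.0297

MSE = SSE/(n − 2) = 281400/223 = 1261.88.
SE(β̂₁) = √(MSE/Sₓₓ) = √(1261.88/17312) = 0.269983.
t = -0.278 / 0.269983 = -1.0297.
df = n − 2 = 223.
One-sided p ≈ 0.1521, which is ≥ 0.05, so fail to reject H₀.
The data do not give significant evidence that the true slope on class size is negative.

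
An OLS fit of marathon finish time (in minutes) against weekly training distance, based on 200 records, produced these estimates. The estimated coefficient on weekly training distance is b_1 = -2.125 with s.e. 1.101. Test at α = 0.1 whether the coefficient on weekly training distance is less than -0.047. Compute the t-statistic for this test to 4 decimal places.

t = -1.8874

H₀: β₁ = -0.047 vs H₁: β₁ < -0.047.
t = (b_1 − β₁⁰)/SE = (-2.125 − (-0.047)) / 1.101 = -1.8874.
df = n − 2 = 200 − 2 = 198.
One-sided p ≈ 0.0303, which is < 0.1, so reject H₀.
There is evidence that the true slope on weekly training distance is below -0.047 minutes per unit.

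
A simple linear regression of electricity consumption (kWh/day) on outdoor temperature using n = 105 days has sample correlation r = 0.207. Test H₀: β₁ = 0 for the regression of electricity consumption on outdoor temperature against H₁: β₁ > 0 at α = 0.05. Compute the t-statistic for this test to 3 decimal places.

t = 2.147

t = r·√(n − 2)/√(1 − r²) = 0.207·√103/√0.957151 = 2.147.
df = n − 2 = 103.
One-sided p ≈ 0.0171, which is < 0.05, so reject H₀.
There is evidence of a linear association between outdoor temperature and electricity consumption.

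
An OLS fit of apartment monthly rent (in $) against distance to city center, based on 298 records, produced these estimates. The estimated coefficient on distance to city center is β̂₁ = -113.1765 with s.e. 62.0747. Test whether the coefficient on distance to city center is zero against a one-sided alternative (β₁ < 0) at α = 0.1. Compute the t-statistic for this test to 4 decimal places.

H₀: β₁ = 0 vs H₁: β₁ < 0.
t = (β̂₁ − β₁⁰)/SE = -113.1765 / 62.0747 = -1.8232.
df = n − 2 = 298 − 2 = 296.
One-sided p ≈ 0.0346, which is < 0.1, so reject H₀.
There is evidence that the true slope on distance to city center is negative.

t = -1.8232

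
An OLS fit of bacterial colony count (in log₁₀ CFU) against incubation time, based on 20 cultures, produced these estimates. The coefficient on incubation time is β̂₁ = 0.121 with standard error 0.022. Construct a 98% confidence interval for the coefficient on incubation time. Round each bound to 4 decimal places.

df = n − 2 = 20 − 2 = 18.
t* = t_{0.01, 18} = 2.55238.
Margin = t* × SE = 2.55238 × 0.022 = 0.056152.
CI: 0.121 ± 0.056152 → (0.0648, 0.1772).
With 98% confidence, each one-unit increase in incubation time is associated with a change of between 0.0648 and 0.1772 log₁₀ CFU in bacterial colony count.

(0.0648, 0.1772)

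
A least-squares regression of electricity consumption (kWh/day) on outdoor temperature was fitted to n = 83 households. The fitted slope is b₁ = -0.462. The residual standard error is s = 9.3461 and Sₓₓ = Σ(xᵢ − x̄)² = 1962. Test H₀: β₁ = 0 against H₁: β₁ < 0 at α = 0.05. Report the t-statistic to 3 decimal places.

t = -2.190

SE(b₁) = s/√Sₓₓ = 9.3461/√1962 = 0.210999.
t = -0.462 / 0.210999 = -2.190.
df = n − 2 = 81.
One-sided p ≈ 0.0157, which is < 0.05, so reject H₀.
There is evidence that the true slope on outdoor temperature is negative.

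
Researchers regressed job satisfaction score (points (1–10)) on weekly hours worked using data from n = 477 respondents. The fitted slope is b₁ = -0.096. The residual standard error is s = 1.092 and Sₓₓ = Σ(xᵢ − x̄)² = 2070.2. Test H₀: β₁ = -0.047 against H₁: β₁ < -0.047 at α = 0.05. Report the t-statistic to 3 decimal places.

t = -2.042

SE(b₁) = s/√Sₓₓ = 1.092/√2070.2 = 0.0240003.
t = (-0.096 − (-0.047)) / 0.0240003 = -2.042.
df = n − 2 = 475.
One-sided p ≈ 0.0209, which is < 0.05, so reject H₀.
There is evidence that the true slope on weekly hours worked is below -0.047 points (1–10) per unit.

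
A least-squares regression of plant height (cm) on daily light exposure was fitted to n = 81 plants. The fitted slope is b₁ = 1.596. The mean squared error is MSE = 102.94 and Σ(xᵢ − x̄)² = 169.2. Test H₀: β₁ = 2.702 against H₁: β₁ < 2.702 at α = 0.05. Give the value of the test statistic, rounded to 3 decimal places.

SE(b₁) = √(MSE/Sₓₓ) = √(102.94/169.2) = 0.779995.
t = (1.596 − 2.702) / 0.779995 = -1.418.
df = n − 2 = 79.
One-sided p ≈ 0.0801, which is ≥ 0.05, so fail to reject H₀.
The data do not give significant evidence that the true slope on daily light exposure is below 2.702 cm per unit.

t = -1.418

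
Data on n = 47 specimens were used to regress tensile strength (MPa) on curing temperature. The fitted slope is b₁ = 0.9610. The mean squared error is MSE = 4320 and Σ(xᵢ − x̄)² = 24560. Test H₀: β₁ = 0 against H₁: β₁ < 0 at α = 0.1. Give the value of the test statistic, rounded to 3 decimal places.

SE(b₁) = √(MSE/Sₓₓ) = √(4320/24560) = 0.419399.
t = 0.9610 / 0.419399 = 2.291.
df = n − 2 = 45.
One-sided p ≈ 0.9867, which is ≥ 0.1, so fail to reject H₀.
The data do not give significant evidence that the true slope on curing temperature is negative.

t = 2.291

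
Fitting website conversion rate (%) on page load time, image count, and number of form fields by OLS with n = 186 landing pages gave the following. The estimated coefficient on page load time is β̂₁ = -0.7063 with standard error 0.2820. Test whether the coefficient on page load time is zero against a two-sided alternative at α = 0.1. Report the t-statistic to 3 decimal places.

t = -2.505

H₀: β₁ = 0 vs H₁: β₁ ≠ 0.
t = (β̂₁ − β₁⁰)/SE = -0.7063 / 0.2820 = -2.505.
df = n − k − 1 = 186 − 3 − 1 = 182.
Two-sided p ≈ 0.0131, which is < 0.1, so reject H₀.
There is evidence that page load time is associated with website conversion rate, holding the other predictors fixed.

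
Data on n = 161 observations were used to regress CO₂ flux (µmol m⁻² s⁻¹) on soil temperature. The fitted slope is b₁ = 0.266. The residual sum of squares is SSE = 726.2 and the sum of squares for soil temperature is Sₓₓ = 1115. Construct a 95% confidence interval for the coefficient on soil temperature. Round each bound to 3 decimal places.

(0.140, 0.392)

MSE = SSE/(n − 2) = 726.2/159 = 4.5673.
SE(b₁) = √(MSE/Sₓₓ) = √(4.5673/1115) = 0.0640018.
df = n − 2 = 159.
t* = t_{0.025, 159} = 1.974996.
Margin = t* × SE = 1.974996 × 0.0640018 = 0.12640.
CI: 0.266 ± 0.12640 → (0.140, 0.392).
With 95% confidence, each one-unit increase in soil temperature is associated with a change of between 0.140 and 0.392 µmol m⁻² s⁻¹ in CO₂ flux.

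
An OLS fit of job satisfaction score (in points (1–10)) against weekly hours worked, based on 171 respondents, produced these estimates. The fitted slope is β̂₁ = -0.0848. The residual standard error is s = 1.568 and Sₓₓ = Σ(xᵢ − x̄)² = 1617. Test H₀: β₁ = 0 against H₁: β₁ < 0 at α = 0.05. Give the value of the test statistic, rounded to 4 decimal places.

SE(β̂₁) = s/√Sₓₓ = 1.568/√1617 = 0.0389934.
t = -0.0848 / 0.0389934 = -2.1747.
df = n − 2 = 169.
One-sided p ≈ 0.0155, which is < 0.05, so reject H₀.
There is evidence that the true slope on weekly hours worked is negative.

t = -2.1747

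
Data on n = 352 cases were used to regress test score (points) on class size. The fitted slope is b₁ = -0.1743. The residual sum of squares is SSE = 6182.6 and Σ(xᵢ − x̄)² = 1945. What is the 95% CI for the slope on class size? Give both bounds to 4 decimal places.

(-0.3617, 0.0131)

MSE = SSE/(n − 2) = 6182.6/350 = 17.6646.
SE(b₁) = √(MSE/Sₓₓ) = √(17.6646/1945) = 0.0952997.
df = n − 2 = 350.
t* = t_{0.025, 350} = 1.966765.
Margin = t* × SE = 1.966765 × 0.0952997 = 0.187432.
CI: -0.1743 ± 0.187432 → (-0.3617, 0.0131).
With 95% confidence, each one-unit increase in class size is associated with a change of between -0.3617 and 0.0131 points in test score.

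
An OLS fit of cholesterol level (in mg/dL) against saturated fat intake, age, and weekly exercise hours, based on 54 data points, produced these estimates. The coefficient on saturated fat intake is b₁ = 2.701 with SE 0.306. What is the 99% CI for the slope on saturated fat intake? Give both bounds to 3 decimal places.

df = n − k − 1 = 54 − 3 − 1 = 50.
t* = t_{0.005, 50} = 2.677793.
Margin = t* × SE = 2.677793 × 0.306 = 0.81940.
CI: 2.701 ± 0.81940 → (1.882, 3.520).
With 99% confidence, each one-unit increase in saturated fat intake is associated with a change of between 1.882 and 3.520 mg/dL in cholesterol level, holding the other predictors fixed.

(1.882, 3.520)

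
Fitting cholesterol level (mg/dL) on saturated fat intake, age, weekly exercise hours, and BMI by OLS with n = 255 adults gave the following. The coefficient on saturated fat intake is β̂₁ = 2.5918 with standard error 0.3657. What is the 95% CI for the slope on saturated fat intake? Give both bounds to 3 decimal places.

df = n − k − 1 = 255 − 4 − 1 = 250.
t* = t_{0.025, 250} = 1.969498.
Margin = t* × SE = 1.969498 × 0.3657 = 0.72025.
CI: 2.5918 ± 0.72025 → (1.872, 3.312).
With 95% confidence, each one-unit increase in saturated fat intake is associated with a change of between 1.872 and 3.312 mg/dL in cholesterol level, holding the other predictors fixed.

(1.872, 3.312)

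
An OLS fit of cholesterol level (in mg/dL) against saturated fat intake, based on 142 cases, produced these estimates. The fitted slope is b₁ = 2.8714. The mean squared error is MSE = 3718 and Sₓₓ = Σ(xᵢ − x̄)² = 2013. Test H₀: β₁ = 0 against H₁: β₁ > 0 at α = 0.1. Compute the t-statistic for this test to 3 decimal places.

t = 2.113

SE(b₁) = √(MSE/Sₓₓ) = √(3718/2013) = 1.35904.
t = 2.8714 / 1.35904 = 2.113.
df = n − 2 = 140.
One-sided p ≈ 0.0182, which is < 0.1, so reject H₀.
There is evidence that the true slope on saturated fat intake is positive.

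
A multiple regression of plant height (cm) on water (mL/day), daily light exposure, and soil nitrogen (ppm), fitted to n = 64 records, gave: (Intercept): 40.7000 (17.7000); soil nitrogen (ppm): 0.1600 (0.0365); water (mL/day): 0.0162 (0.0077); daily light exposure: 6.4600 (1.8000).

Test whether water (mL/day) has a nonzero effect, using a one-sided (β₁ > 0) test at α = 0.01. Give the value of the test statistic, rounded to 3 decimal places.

Read off: b = 0.0162, SE = 0.0077 for water (mL/day).
H₀: β₁ = 0 vs H₁: β₁ > 0.
t = 0.0162 / 0.0077 = 2.104.
df = n − k − 1 = 64 − 3 − 1 = 60.
One-sided p ≈ 0.0198, which is ≥ 0.01, so fail to reject H₀.
The data do not give significant evidence that the true slope on water (mL/day) is positive, holding the other predictors fixed.

t = 2.104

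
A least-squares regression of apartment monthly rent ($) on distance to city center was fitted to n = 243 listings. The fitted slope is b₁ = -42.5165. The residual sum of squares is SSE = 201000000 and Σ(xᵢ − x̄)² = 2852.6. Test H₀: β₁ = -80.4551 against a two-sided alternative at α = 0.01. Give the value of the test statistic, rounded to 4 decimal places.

t = 2.2188

MSE = SSE/(n − 2) = 201000000/241 = 834025.
SE(b₁) = √(MSE/Sₓₓ) = √(834025/2852.6) = 17.0989.
t = (-42.5165 − (-80.4551)) / 17.0989 = 2.2188.
df = n − 2 = 241.
Two-sided p ≈ 0.0274, which is ≥ 0.01, so fail to reject H₀.
The data are consistent with a true slope of -80.4551 $ per unit of distance to city center.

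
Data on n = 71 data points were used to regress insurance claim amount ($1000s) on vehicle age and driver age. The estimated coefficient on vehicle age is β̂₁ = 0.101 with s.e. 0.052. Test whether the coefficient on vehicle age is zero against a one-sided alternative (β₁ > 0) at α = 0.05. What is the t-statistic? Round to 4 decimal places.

t = 1.9423

H₀: β₁ = 0 vs H₁: β₁ > 0.
t = (β̂₁ − β₁⁰)/SE = 0.101 / 0.052 = 1.9423.
df = n − k − 1 = 71 − 2 − 1 = 68.
One-sided p ≈ 0.0281, which is < 0.05, so reject H₀.
There is evidence that the true slope on vehicle age is positive, holding the other predictors fixed.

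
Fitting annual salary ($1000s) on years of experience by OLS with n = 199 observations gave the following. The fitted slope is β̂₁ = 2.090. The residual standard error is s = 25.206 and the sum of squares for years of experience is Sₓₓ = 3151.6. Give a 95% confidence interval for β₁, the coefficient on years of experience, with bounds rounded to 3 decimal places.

(1.205, 2.975)

SE(β̂₁) = s/√Sₓₓ = 25.206/√3151.6 = 0.448992.
df = n − 2 = 197.
t* = t_{0.025, 197} = 1.972079.
Margin = t* × SE = 1.972079 × 0.448992 = 0.88545.
CI: 2.090 ± 0.88545 → (1.205, 2.975).
With 95% confidence, each one-unit increase in years of experience is associated with a change of between 1.205 and 2.975 $1000s in annual salary.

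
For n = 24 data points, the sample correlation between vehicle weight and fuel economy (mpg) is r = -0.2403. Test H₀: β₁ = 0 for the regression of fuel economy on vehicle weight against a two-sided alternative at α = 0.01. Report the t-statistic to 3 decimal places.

t = r·√(n − 2)/√(1 − r²) = -0.2403·√22/√0.942256 = -1.161.
df = n − 2 = 22.
Two-sided p ≈ 0.2580, which is ≥ 0.01, so fail to reject H₀.
The data do not give significant evidence of a linear association between vehicle weight and fuel economy.

t = -1.161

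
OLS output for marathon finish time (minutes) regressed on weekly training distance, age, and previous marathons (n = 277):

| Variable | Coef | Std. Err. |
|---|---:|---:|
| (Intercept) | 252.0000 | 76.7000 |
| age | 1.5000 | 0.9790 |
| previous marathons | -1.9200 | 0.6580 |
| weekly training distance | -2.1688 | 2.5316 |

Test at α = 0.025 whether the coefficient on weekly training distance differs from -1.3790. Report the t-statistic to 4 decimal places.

Read off: b = -2.1688, SE = 2.5316 for weekly training distance.
H₀: β₁ = -1.3790 vs H₁: β₁ ≠ -1.3790.
t = (-2.1688 − (-1.3790)) / 2.5316 = -0.3120.
df = n − k − 1 = 277 − 3 − 1 = 273.
Two-sided p ≈ 0.7553, which is ≥ 0.025, so fail to reject H₀.
The data are consistent with a true slope of -1.3790 minutes per unit of weekly training distance, holding the other predictors fixed.

t = -0.3120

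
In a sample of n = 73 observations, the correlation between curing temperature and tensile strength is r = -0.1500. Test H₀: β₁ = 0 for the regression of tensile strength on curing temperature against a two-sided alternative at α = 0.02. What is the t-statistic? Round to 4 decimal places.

t = -1.2784

t = r·√(n − 2)/√(1 − r²) = -0.1500·√71/√0.9775 = -1.2784.
df = n − 2 = 71.
Two-sided p ≈ 0.2053, which is ≥ 0.02, so fail to reject H₀.
The data do not give significant evidence of a linear association between curing temperature and tensile strength.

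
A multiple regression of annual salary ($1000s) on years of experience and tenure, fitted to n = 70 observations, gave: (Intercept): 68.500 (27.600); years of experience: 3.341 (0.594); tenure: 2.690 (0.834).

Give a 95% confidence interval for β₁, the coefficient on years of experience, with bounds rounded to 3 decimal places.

Read off: b = 3.341, SE = 0.594 for years of experience.
df = n − k − 1 = 70 − 2 − 1 = 67.
t* = t_{0.025, 67} = 1.996008.
Margin = t* × SE = 1.996008 × 0.594 = 1.18563.
CI: 3.341 ± 1.18563 → (2.155, 4.527).

(2.155, 4.527)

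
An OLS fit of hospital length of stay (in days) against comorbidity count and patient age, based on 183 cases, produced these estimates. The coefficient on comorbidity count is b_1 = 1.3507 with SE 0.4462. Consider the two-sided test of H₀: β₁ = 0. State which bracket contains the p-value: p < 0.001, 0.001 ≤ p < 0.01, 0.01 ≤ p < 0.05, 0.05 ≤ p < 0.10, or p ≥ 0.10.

t = 1.3507 / 0.4462 = 3.027.
df = n − k − 1 = 183 − 2 − 1 = 180.
Two-sided p = 2·P(T_{180} > |t|) ≈ 0.0028.
So 0.001 ≤ p < 0.01.

0.001 ≤ p < 0.01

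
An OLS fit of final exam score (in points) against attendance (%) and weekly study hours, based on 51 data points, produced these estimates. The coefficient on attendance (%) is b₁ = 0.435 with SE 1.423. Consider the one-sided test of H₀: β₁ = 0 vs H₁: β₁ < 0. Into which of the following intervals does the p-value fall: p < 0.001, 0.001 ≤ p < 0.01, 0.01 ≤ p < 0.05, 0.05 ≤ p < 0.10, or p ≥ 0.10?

t = 0.435 / 1.423 = 0.306.
df = n − k − 1 = 51 − 2 − 1 = 48.
One-sided p = P(T_{48} < t) ≈ 0.6194.
So p ≥ 0.10.

p ≥ 0.10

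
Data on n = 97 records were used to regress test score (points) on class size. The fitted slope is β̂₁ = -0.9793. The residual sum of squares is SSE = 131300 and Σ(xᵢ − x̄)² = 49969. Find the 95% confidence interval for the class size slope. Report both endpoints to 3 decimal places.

MSE = SSE/(n − 2) = 131300/95 = 1382.11.
SE(β̂₁) = √(MSE/Sₓₓ) = √(1382.11/49969) = 0.166311.
df = n − 2 = 95.
t* = t_{0.025, 95} = 1.985251.
Margin = t* × SE = 1.985251 × 0.166311 = 0.33017.
CI: -0.9793 ± 0.33017 → (-1.309, -0.649).
With 95% confidence, each one-unit increase in class size is associated with a change of between -1.309 and -0.649 points in test score.

(-1.309, -0.649)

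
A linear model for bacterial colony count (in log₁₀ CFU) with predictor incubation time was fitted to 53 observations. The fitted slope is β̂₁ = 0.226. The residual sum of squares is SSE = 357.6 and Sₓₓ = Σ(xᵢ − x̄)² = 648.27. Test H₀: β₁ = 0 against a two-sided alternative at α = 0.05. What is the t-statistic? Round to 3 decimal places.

t = 2.173

MSE = SSE/(n − 2) = 357.6/51 = 7.01176.
SE(β̂₁) = √(MSE/Sₓₓ) = √(7.01176/648.27) = 0.104001.
t = 0.226 / 0.104001 = 2.173.
df = n − 2 = 51.
Two-sided p ≈ 0.0344, which is < 0.05, so reject H₀.
There is evidence that incubation time is associated with bacterial colony count.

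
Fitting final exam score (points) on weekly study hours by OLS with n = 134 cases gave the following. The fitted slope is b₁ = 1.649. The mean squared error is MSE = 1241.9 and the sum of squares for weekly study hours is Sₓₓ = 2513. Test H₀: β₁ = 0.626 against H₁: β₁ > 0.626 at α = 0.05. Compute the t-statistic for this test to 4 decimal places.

t = 1.4552

SE(b₁) = √(MSE/Sₓₓ) = √(1241.9/2513) = 0.702987.
t = (1.649 − 0.626) / 0.702987 = 1.4552.
df = n − 2 = 132.
One-sided p ≈ 0.0740, which is ≥ 0.05, so fail to reject H₀.
The data do not give significant evidence that the true slope on weekly study hours exceeds 0.626 points per unit.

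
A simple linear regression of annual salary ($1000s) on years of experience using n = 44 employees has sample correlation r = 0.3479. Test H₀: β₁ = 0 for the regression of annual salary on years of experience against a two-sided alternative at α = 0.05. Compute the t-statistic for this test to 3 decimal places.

t = 2.405

t = r·√(n − 2)/√(1 − r²) = 0.3479·√42/√0.878966 = 2.405.
df = n − 2 = 42.
Two-sided p ≈ 0.0207, which is < 0.05, so reject H₀.
There is evidence of a linear association between years of experience and annual salary.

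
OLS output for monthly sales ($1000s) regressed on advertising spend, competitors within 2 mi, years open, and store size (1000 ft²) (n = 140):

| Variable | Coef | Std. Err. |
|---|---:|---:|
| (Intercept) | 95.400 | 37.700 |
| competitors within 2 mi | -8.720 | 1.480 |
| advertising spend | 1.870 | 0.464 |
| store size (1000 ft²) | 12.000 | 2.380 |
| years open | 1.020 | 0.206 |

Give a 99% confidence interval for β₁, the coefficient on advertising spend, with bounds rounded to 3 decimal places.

(0.658, 3.082)

Read off: b = 1.870, SE = 0.464 for advertising spend.
df = n − k − 1 = 140 − 4 − 1 = 135.
t* = t_{0.005, 135} = 2.612738.
Margin = t* × SE = 2.612738 × 0.464 = 1.21231.
CI: 1.870 ± 1.21231 → (0.658, 3.082).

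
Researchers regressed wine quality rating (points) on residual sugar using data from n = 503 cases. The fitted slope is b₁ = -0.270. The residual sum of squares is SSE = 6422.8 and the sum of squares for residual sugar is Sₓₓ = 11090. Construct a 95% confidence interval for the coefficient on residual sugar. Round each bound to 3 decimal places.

MSE = SSE/(n − 2) = 6422.8/501 = 12.82.
SE(b₁) = √(MSE/Sₓₓ) = √(12.82/11090) = 0.0339999.
df = n − 2 = 501.
t* = t_{0.025, 501} = 1.96471.
Margin = t* × SE = 1.96471 × 0.0339999 = 0.06680.
CI: -0.270 ± 0.06680 → (-0.337, -0.203).
With 95% confidence, each one-unit increase in residual sugar is associated with a change of between -0.337 and -0.203 points in wine quality rating.

(-0.337, -0.203)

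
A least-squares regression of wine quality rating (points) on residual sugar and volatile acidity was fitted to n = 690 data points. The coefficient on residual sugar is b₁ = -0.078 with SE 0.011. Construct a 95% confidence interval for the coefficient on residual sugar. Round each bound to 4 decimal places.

(-0.0996, -0.0564)

df = n − k − 1 = 690 − 2 − 1 = 687.
t* = t_{0.025, 687} = 1.963423.
Margin = t* × SE = 1.963423 × 0.011 = 0.021598.
CI: -0.078 ± 0.021598 → (-0.0996, -0.0564).
With 95% confidence, each one-unit increase in residual sugar is associated with a change of between -0.0996 and -0.0564 points in wine quality rating, holding the other predictors fixed.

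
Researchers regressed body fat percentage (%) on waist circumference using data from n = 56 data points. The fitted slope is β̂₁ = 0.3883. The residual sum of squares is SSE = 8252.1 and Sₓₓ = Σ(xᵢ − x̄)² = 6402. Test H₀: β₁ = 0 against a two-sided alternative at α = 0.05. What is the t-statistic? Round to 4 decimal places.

t = 2.5133

MSE = SSE/(n − 2) = 8252.1/54 = 152.817.
SE(β̂₁) = √(MSE/Sₓₓ) = √(152.817/6402) = 0.1545.
t = 0.3883 / 0.1545 = 2.5133.
df = n − 2 = 54.
Two-sided p ≈ 0.0150, which is < 0.05, so reject H₀.
There is evidence that waist circumference is associated with body fat percentage.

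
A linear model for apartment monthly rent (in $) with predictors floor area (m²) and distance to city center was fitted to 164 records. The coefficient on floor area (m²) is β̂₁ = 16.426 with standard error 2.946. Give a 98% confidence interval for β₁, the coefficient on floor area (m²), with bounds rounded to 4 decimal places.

df = n − k − 1 = 164 − 2 − 1 = 161.
t* = t_{0.01, 161} = 2.349732.
Margin = t* × SE = 2.349732 × 2.946 = 6.922311.
CI: 16.426 ± 6.922311 → (9.5037, 23.3483).
With 98% confidence, each one-unit increase in floor area (m²) is associated with a change of between 9.5037 and 23.3483 $ in apartment monthly rent, holding the other predictors fixed.

(9.5037, 23.3483)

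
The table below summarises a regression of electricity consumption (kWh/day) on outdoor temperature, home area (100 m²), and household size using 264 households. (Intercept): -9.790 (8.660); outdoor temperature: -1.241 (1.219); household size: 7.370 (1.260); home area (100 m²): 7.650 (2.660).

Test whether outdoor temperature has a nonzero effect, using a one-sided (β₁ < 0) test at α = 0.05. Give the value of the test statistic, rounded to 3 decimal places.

t = -1.018

Read off: b = -1.241, SE = 1.219 for outdoor temperature.
H₀: β₁ = 0 vs H₁: β₁ < 0.
t = -1.241 / 1.219 = -1.018.
df = n − k − 1 = 264 − 3 − 1 = 260.
One-sided p ≈ 0.1548, which is ≥ 0.05, so fail to reject H₀.
The data do not give significant evidence that the true slope on outdoor temperature is negative, holding the other predictors fixed.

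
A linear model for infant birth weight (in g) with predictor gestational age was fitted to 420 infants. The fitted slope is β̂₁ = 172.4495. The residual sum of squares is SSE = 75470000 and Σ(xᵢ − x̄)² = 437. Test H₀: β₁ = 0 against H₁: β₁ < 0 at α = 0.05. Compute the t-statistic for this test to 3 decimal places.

t = 8.484

MSE = SSE/(n − 2) = 75470000/418 = 180550.
SE(β̂₁) = √(MSE/Sₓₓ) = √(180550/437) = 20.3263.
t = 172.4495 / 20.3263 = 8.484.
df = n − 2 = 418.
One-sided p ≈ 1.0000, which is ≥ 0.05, so fail to reject H₀.
The data do not give significant evidence that the true slope on gestational age is negative.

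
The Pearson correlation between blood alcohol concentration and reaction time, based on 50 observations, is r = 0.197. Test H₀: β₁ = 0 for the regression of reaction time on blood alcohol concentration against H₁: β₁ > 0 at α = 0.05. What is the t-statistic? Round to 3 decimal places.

t = 1.392

t = r·√(n − 2)/√(1 − r²) = 0.197·√48/√0.961191 = 1.392.
df = n − 2 = 48.
One-sided p ≈ 0.0851, which is ≥ 0.05, so fail to reject H₀.
The data do not give significant evidence of a linear association between blood alcohol concentration and reaction time.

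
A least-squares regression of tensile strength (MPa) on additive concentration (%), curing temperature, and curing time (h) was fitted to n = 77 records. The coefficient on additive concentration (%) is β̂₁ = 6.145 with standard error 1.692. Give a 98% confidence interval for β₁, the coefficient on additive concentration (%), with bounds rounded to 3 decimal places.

df = n − k − 1 = 77 − 3 − 1 = 73.
t* = t_{0.01, 73} = 2.378522.
Margin = t* × SE = 2.378522 × 1.692 = 4.02446.
CI: 6.145 ± 4.02446 → (2.121, 10.169).
With 98% confidence, each one-unit increase in additive concentration (%) is associated with a change of between 2.121 and 10.169 MPa in tensile strength, holding the other predictors fixed.

(2.121, 10.169)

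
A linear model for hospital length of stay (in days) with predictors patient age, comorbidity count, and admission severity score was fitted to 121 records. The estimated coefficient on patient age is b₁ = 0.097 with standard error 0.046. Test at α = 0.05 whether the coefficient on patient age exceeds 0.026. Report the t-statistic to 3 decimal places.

t = 1.543

H₀: β₁ = 0.026 vs H₁: β₁ > 0.026.
t = (b₁ − β₁⁰)/SE = (0.097 − 0.026) / 0.046 = 1.543.
df = n − k − 1 = 121 − 3 − 1 = 117.
One-sided p ≈ 0.0627, which is ≥ 0.05, so fail to reject H₀.
The data do not give significant evidence that the true slope on patient age exceeds 0.026 days per unit, holding the other predictors fixed.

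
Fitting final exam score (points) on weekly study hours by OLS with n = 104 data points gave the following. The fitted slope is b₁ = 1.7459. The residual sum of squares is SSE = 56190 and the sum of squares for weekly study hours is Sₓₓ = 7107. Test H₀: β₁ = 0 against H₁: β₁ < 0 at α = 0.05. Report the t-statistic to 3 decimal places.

t = 6.271

MSE = SSE/(n − 2) = 56190/102 = 550.882.
SE(b₁) = √(MSE/Sₓₓ) = √(550.882/7107) = 0.278411.
t = 1.7459 / 0.278411 = 6.271.
df = n − 2 = 102.
One-sided p ≈ 1.0000, which is ≥ 0.05, so fail to reject H₀.
The data do not give significant evidence that the true slope on weekly study hours is negative.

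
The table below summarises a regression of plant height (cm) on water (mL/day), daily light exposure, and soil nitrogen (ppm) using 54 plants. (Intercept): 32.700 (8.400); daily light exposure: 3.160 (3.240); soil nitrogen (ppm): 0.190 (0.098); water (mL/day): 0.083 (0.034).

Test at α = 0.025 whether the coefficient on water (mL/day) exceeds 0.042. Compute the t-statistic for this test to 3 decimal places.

Read off: b = 0.083, SE = 0.034 for water (mL/day).
H₀: β₁ = 0.042 vs H₁: β₁ > 0.042.
t = (0.083 − 0.042) / 0.034 = 1.206.
df = n − k − 1 = 54 − 3 − 1 = 50.
One-sided p ≈ 0.1168, which is ≥ 0.025, so fail to reject H₀.
The data do not give significant evidence that the true slope on water (mL/day) exceeds 0.042 cm per unit, holding the other predictors fixed.

t = 1.206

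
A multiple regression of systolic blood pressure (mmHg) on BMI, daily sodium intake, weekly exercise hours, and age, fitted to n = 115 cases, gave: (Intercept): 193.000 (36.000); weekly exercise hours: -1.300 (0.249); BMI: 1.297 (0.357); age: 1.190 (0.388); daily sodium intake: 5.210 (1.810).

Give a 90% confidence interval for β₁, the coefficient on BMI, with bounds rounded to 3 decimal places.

(0.705, 1.889)

Read off: b = 1.297, SE = 0.357 for BMI.
df = n − k − 1 = 115 − 4 − 1 = 110.
t* = t_{0.05, 110} = 1.658824.
Margin = t* × SE = 1.658824 × 0.357 = 0.59220.
CI: 1.297 ± 0.59220 → (0.705, 1.889).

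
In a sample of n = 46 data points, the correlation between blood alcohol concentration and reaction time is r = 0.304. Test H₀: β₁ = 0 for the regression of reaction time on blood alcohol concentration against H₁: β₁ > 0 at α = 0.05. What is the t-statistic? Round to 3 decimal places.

t = 2.117

t = r·√(n − 2)/√(1 − r²) = 0.304·√44/√0.907584 = 2.117.
df = n − 2 = 44.
One-sided p ≈ 0.0200, which is < 0.05, so reject H₀.
There is evidence of a linear association between blood alcohol concentration and reaction time.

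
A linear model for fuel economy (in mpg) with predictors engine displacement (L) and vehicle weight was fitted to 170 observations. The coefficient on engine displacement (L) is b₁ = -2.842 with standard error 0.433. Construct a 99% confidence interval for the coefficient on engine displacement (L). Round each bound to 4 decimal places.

df = n − k − 1 = 170 − 2 − 1 = 167.
t* = t_{0.005, 167} = 2.605589.
Margin = t* × SE = 2.605589 × 0.433 = 1.128220.
CI: -2.842 ± 1.128220 → (-3.9702, -1.7138).
With 99% confidence, each one-unit increase in engine displacement (L) is associated with a change of between -3.9702 and -1.7138 mpg in fuel economy, holding the other predictors fixed.

(-3.9702, -1.7138)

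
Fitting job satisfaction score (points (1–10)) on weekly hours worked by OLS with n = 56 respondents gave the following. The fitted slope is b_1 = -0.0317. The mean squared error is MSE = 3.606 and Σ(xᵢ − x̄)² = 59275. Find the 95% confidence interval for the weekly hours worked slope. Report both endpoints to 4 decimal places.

SE(b_1) = √(MSE/Sₓₓ) = √(3.606/59275) = 0.00779969.
df = n − 2 = 54.
t* = t_{0.025, 54} = 2.004879.
Margin = t* × SE = 2.004879 × 0.00779969 = 0.015637.
CI: -0.0317 ± 0.015637 → (-0.0473, -0.0161).
With 95% confidence, each one-unit increase in weekly hours worked is associated with a change of between -0.0473 and -0.0161 points (1–10) in job satisfaction score.

(-0.0473, -0.0161)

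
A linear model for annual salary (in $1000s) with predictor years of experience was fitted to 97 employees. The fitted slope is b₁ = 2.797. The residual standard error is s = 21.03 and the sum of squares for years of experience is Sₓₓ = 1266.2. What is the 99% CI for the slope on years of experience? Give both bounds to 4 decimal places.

(1.2435, 4.3505)

SE(b₁) = s/√Sₓₓ = 21.03/√1266.2 = 0.591001.
df = n − 2 = 95.
t* = t_{0.005, 95} = 2.628576.
Margin = t* × SE = 2.628576 × 0.591001 = 1.553491.
CI: 2.797 ± 1.553491 → (1.2435, 4.3505).
With 99% confidence, each one-unit increase in years of experience is associated with a change of between 1.2435 and 4.3505 $1000s in annual salary.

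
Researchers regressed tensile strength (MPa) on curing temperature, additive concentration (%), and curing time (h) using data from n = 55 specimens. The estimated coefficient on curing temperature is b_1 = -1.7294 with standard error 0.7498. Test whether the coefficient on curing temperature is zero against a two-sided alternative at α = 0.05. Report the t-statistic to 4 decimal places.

H₀: β₁ = 0 vs H₁: β₁ ≠ 0.
t = (b_1 − β₁⁰)/SE = -1.7294 / 0.7498 = -2.3065.
df = n − k − 1 = 55 − 3 − 1 = 51.
Two-sided p ≈ 0.0252, which is < 0.05, so reject H₀.
There is evidence that curing temperature is associated with tensile strength, holding the other predictors fixed.

t = -2.3065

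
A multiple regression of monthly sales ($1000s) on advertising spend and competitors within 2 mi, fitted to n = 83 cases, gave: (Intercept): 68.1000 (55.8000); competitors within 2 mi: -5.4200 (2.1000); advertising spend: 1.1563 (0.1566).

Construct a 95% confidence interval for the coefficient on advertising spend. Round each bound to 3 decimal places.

Read off: b = 1.1563, SE = 0.1566 for advertising spend.
df = n − k − 1 = 83 − 2 − 1 = 80.
t* = t_{0.025, 80} = 1.990063.
Margin = t* × SE = 1.990063 × 0.1566 = 0.31164.
CI: 1.1563 ± 0.31164 → (0.845, 1.468).

(0.845, 1.468)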